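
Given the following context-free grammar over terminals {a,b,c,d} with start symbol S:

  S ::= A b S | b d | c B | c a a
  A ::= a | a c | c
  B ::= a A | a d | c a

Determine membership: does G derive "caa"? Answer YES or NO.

Convert to CNF:
  S -> A X4 | T1 B | T1 X5 | T3 T2
  A -> T0 T1 | a | c
  B -> T0 A | T0 T2 | T1 T0
  T0 -> a
  T1 -> c
  T2 -> d
  T3 -> b
  X4 -> T3 S
  X5 -> T0 T0

CYK fill:
  cell(0,0) c: {A,T1}  orig:{A}
  cell(1,1) a: {A,T0}  orig:{A}
  cell(2,2) a: {A,T0}  orig:{A}
  cell(0,1) ca: {B}
  cell(1,2) aa: {B,X5}  orig:{B}
  cell(0,2) caa: {S}

S ∈ T[0,2] ⇒ YES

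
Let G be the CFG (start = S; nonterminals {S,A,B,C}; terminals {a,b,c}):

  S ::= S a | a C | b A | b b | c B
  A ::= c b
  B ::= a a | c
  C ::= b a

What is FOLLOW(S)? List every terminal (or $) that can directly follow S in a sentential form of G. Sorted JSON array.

FIRST iteration:
[1]
  A via A→c b: +{c}
  B via B→a a: +{a}
  B via B→c: +{c}
  C via C→b a: +{b}
  S via S→a C: +{a}
  S via S→b A: +{b}
  S via S→c B: +{c}
  S: {a,b,c}  A: {c}  B: {a,c}  C: {b}
[2] done
  S: {a,b,c}  A: {c}  B: {a,c}  C: {b}

Compute FOLLOW by fixpoint:
seed FOLLOW(S) with $
iter 1:
  S→S a: FOLLOW(S) ⊇ FIRST(a) = {a}; new: +{a}
  S→a C: FOLLOW(C) ⊇ FOLLOW(S) ⊇ {$,a}; new: +{$,a}
  S→b A: FOLLOW(A) ⊇ FOLLOW(S) ⊇ {$,a}; new: +{$,a}
  S→c B: FOLLOW(B) ⊇ FOLLOW(S) ⊇ {$,a}; new: +{$,a}
  FOLLOW[S]={$,a}  FOLLOW[A]={$,a}  FOLLOW[B]={$,a}  FOLLOW[C]={$,a}
iter 2: — fixpoint
  FOLLOW[S]={$,a}  FOLLOW[A]={$,a}  FOLLOW[B]={$,a}  FOLLOW[C]={$,a}

FOLLOW(S) = ["$", "a"]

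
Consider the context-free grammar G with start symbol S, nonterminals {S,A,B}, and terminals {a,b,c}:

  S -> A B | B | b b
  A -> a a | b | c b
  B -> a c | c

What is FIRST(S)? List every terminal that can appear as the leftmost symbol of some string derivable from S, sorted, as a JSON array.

Compute FIRST by fixpoint:
iter 1:
  A via A→a a: +{a}
  A via A→b: +{b}
  A via A→c b: +{c}
  B via B→a c: +{a}
  B via B→c: +{c}
  S via S→A B: +{a,b,c}
  FIRST(S)={a,b,c}  FIRST(A)={a,b,c}  FIRST(B)={a,c}
iter 2: done
  FIRST(S)={a,b,c}  FIRST(A)={a,b,c}  FIRST(B)={a,c}

FIRST(S) = ["a", "b", "c"]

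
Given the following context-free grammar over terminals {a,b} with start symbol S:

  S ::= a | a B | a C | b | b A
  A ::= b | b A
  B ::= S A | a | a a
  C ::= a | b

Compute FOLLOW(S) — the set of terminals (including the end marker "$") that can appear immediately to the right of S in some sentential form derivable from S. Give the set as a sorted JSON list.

FIRST iteration:
pass 1:
  A via A→b: +{b}
  B via B→a: +{a}
  C via C→a: +{a}
  C via C→b: +{b}
  S via S→a: +{a}
  S via S→b: +{b}
  FIRST[S]={a,b}  FIRST[A]={b}  FIRST[B]={a}  FIRST[C]={a,b}
pass 2:
  B via B→S A: +{b}
  FIRST[S]={a,b}  FIRST[A]={b}  FIRST[B]={a,b}  FIRST[C]={a,b}
pass 3: (no change)
  FIRST[S]={a,b}  FIRST[A]={b}  FIRST[B]={a,b}  FIRST[C]={a,b}

FOLLOW iteration:
FOLLOW(S) := {$}
pass 1:
  B→S A: FOLLOW(S) ⊇ FIRST(A) = {b}; new: +{b}
  S→a B: FOLLOW(B) ⊇ FOLLOW(S) ⊇ {$,b}; new: +{$,b}
  S→a C: FOLLOW(C) ⊇ FOLLOW(S) ⊇ {$,b}; new: +{$,b}
  S→b A: FOLLOW(A) ⊇ FOLLOW(S) ⊇ {$,b}; new: +{$,b}
  FOLLOW[S]={$,b}  FOLLOW[A]={$,b}  FOLLOW[B]={$,b}  FOLLOW[C]={$,b}
pass 2: done
  FOLLOW[S]={$,b}  FOLLOW[A]={$,b}  FOLLOW[B]={$,b}  FOLLOW[C]={$,b}

FOLLOW(S) = ["$", "b"]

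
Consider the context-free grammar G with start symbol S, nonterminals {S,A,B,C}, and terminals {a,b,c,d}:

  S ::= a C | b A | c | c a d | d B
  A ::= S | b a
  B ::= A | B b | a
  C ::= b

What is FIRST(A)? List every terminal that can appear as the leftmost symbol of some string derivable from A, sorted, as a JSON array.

FIRST sets, iterate to fixpoint:
[1]
  A via A→b a: +{b}
  B via B→A: +{b}
  B via B→a: +{a}
  C via C→b: +{b}
  S via S→a C: +{a}
  S via S→b A: +{b}
  S via S→c: +{c}
  S via S→d B: +{d}
  S: {a,b,c,d}  A: {b}  B: {a,b}  C: {b}
[2]
  A via A→S: +{a,c,d}
  B via B→A: +{c,d}
  S: {a,b,c,d}  A: {a,b,c,d}  B: {a,b,c,d}  C: {b}
[3] — fixpoint
  S: {a,b,c,d}  A: {a,b,c,d}  B: {a,b,c,d}  C: {b}

FIRST(A) = ["a", "b", "c", "d"]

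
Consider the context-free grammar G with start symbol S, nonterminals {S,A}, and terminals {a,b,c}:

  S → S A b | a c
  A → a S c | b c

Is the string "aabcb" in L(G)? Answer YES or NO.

CNF form of G:
  S -> S X4 | T0 T1
  A -> T0 X3 | T2 T1
  T0 -> a
  T1 -> c
  T2 -> b
  X3 -> S T1
  X4 -> A T2

Fill CYK table bottom-up:
  [0..0]={T0}  "a"  orig:{}
  [1..1]={T0}  "a"  orig:{}
  [2..2]={T2}  "b"  orig:{}
  [3..3]={T1}  "c"  orig:{}
  [4..4]={T2}  "b"  orig:{}
  [0..1]=∅  "aa"
  [1..2]=∅  "ab"
  [2..3]={A}  "bc"
  [3..4]=∅  "cb"
  [0..2]=∅  "aab"
  [1..3]=∅  "abc"
  [2..4]={X4}  "bcb"  orig:{}
  [0..3]=∅  "aabc"
  [1..4]=∅  "abcb"
  [0..4]=∅  "aabcb"

S ∉ T[0,4] ⇒ NO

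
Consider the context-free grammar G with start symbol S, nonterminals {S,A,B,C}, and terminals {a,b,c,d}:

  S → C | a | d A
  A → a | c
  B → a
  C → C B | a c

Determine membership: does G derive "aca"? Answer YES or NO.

Convert to CNF:
  S -> C B | T0 T1 | T2 A | a
  A -> a | c
  B -> a
  C -> C B | T0 T1
  T0 -> a
  T1 -> c
  T2 -> d

CYK table (by increasing span):
  cell(0,0) a: {A,B,S,T0}  orig:{A,B,S}
  cell(1,1) c: {A,T1}  orig:{A}
  cell(2,2) a: {A,B,S,T0}  orig:{A,B,S}
  cell(0,1) ac: {C,S}
  cell(1,2) ca: ∅
  cell(0,2) aca: {C,S}

S ∈ T[0,2] ⇒ YES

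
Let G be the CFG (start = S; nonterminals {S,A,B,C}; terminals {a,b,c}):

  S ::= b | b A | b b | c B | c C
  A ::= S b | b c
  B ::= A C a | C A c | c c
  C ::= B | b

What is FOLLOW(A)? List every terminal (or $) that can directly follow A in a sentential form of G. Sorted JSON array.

FIRST iteration:
pass 1:
  A via A→b c: +{b}
  B via B→A C a: +{b}
  B via B→c c: +{c}
  C via C→B: +{b,c}
  S via S→b: +{b}
  S via S→c B: +{c}
  FIRST(S)={b,c}  FIRST(A)={b}  FIRST(B)={b,c}  FIRST(C)={b,c}
pass 2:
  A via A→S b: +{c}
  FIRST(S)={b,c}  FIRST(A)={b,c}  FIRST(B)={b,c}  FIRST(C)={b,c}
pass 3: done
  FIRST(S)={b,c}  FIRST(A)={b,c}  FIRST(B)={b,c}  FIRST(C)={b,c}

FOLLOW iteration:
initialize: $ ∈ FOLLOW(S)
round 1:
  A→S b: FOLLOW(S) ⊇ FIRST(b) = {b}; new: +{b}
  B→A C a: FOLLOW(A) ⊇ FIRST(C) = {b,c}; new: +{b,c}
  B→A C a: FOLLOW(C) ⊇ FIRST(a) = {a}; new: +{a}
  B→C A c: FOLLOW(C) ⊇ FIRST(A) = {b,c}; new: +{b,c}
  C→B: FOLLOW(B) ⊇ FOLLOW(C) ⊇ {a,b,c}; new: +{a,b,c}
  S→b A: FOLLOW(A) ⊇ FOLLOW(S) ⊇ {$,b}; new: +{$}
  S→c B: FOLLOW(B) ⊇ FOLLOW(S) ⊇ {$,b}; new: +{$}
  S→c C: FOLLOW(C) ⊇ FOLLOW(S) ⊇ {$,b}; new: +{$}
  FOLLOW[S]={$,b}  FOLLOW[A]={$,b,c}  FOLLOW[B]={$,a,b,c}  FOLLOW[C]={$,a,b,c}
round 2: (stable)
  FOLLOW[S]={$,b}  FOLLOW[A]={$,b,c}  FOLLOW[B]={$,a,b,c}  FOLLOW[C]={$,a,b,c}

FOLLOW(A) = ["$", "b", "c"]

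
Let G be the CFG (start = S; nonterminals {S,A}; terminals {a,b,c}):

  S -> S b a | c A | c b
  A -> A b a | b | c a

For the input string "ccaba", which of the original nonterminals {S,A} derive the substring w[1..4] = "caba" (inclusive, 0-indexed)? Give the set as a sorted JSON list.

CNF form of G:
  S -> S X4 | T2 A | T2 T0
  A -> A X3 | T2 T1 | b
  T0 -> b
  T1 -> a
  T2 -> c
  X3 -> T0 T1
  X4 -> T0 T1

CYK table (by increasing span) (cells [i..j] with 1 ≤ i ≤ j ≤ 4 only):
  T[1,1] 'c' = {T2}  orig:{}
  T[2,2] 'a' = {T1}  orig:{}
  T[3,3] 'b' = {A,T0}  orig:{A}
  T[4,4] 'a' = {T1}  orig:{}
  T[1,2] 'ca' = {A}
  T[2,3] 'ab' = ∅
  T[3,4] 'ba' = {X3,X4}  orig:{}
  T[1,3] 'cab' = ∅
  T[2,4] 'aba' = ∅
  T[1,4] 'caba' = {A}

Original NTs in T[1,4] deriving "caba": ["A"]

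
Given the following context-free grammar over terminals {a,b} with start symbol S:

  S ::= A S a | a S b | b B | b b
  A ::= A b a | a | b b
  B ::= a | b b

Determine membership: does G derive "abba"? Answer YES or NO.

Convert to CNF:
  S -> A X3 | T0 B | T0 T0 | T1 X4
  A -> A X2 | T0 T0 | a
  B -> T0 T0 | a
  T0 -> b
  T1 -> a
  X2 -> T0 T1
  X3 -> S T1
  X4 -> S T0

Fill CYK table bottom-up:
  T[0,0] 'a' = {A,B,T1}  orig:{A,B}
  T[1,1] 'b' = {T0}  orig:{}
  T[2,2] 'b' = {T0}  orig:{}
  T[3,3] 'a' = {A,B,T1}  orig:{A,B}
  T[0,1] 'ab' = ∅
  T[1,2] 'bb' = {A,B,S}
  T[2,3] 'ba' = {S,X2}  orig:{S}
  T[0,2] 'abb' = ∅
  T[1,3] 'bba' = {X3}  orig:{}
  T[0,3] 'abba' = {S}

S ∈ T[0,3] ⇒ YES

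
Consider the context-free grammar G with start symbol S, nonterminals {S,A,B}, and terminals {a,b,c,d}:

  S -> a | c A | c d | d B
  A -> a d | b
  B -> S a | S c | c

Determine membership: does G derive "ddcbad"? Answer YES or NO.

CNF form of G:
  S -> T1 B | T2 A | T2 T1 | a
  A -> T0 T1 | b
  B -> S T0 | S T2 | c
  T0 -> a
  T1 -> d
  T2 -> c

CYK fill:
  T[0,0] 'd' = {T1}  orig:{}
  T[1,1] 'd' = {T1}  orig:{}
  T[2,2] 'c' = {B,T2}  orig:{B}
  T[3,3] 'b' = {A}
  T[4,4] 'a' = {S,T0}  orig:{S}
  T[5,5] 'd' = {T1}  orig:{}
  T[0,1] 'dd' = ∅
  T[1,2] 'dc' = {S}
  T[2,3] 'cb' = {S}
  T[3,4] 'ba' = ∅
  T[4,5] 'ad' = {A}
  T[0,2] 'ddc' = ∅
  T[1,3] 'dcb' = ∅
  T[2,4] 'cba' = {B}
  T[3,5] 'bad' = ∅
  T[0,3] 'ddcb' = ∅
  T[1,4] 'dcba' = {S}
  T[2,5] 'cbad' = ∅
  T[0,4] 'ddcba' = ∅
  T[1,5] 'dcbad' = ∅
  T[0,5] 'ddcbad' = ∅

S ∉ T[0,5] ⇒ NO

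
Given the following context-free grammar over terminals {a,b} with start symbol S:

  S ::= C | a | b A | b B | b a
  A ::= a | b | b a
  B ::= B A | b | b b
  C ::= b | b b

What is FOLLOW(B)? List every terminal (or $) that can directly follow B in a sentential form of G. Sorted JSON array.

Compute FIRST by fixpoint:
pass 1:
  A via A→a: +{a}
  A via A→b: +{b}
  B via B→b: +{b}
  C via C→b: +{b}
  S via S→C: +{b}
  S via S→a: +{a}
  S: {a,b}  A: {a,b}  B: {b}  C: {b}
pass 2: (no change)
  S: {a,b}  A: {a,b}  B: {b}  C: {b}

FOLLOW sets:
seed FOLLOW(S) with $
iter 1:
  B→B A: FOLLOW(B) ⊇ FIRST(A) = {a,b}; new: +{a,b}
  B→B A: FOLLOW(A) ⊇ FOLLOW(B) ⊇ {a,b}; new: +{a,b}
  S→C: FOLLOW(C) ⊇ FOLLOW(S) ⊇ {$}; new: +{$}
  S→b A: FOLLOW(A) ⊇ FOLLOW(S) ⊇ {$}; new: +{$}
  S→b B: FOLLOW(B) ⊇ FOLLOW(S) ⊇ {$}; new: +{$}
  FOLLOW[S]={$}  FOLLOW[A]={$,a,b}  FOLLOW[B]={$,a,b}  FOLLOW[C]={$}
iter 2: — fixpoint
  FOLLOW[S]={$}  FOLLOW[A]={$,a,b}  FOLLOW[B]={$,a,b}  FOLLOW[C]={$}

FOLLOW(B) = ["$", "a", "b"]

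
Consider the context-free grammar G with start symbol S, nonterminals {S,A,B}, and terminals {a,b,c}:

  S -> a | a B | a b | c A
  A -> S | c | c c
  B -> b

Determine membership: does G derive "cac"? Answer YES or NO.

CNF form of G:
  S -> T0 B | T0 T1 | T2 A | a
  A -> T0 B | T0 T1 | T2 A | T2 T2 | a | c
  B -> b
  T0 -> a
  T1 -> b
  T2 -> c

CYK fill:
  cell(0,0) c: {A,T2}  orig:{A}
  cell(1,1) a: {A,S,T0}  orig:{A,S}
  cell(2,2) c: {A,T2}  orig:{A}
  cell(0,1) ca: {A,S}
  cell(1,2) ac: ∅
  cell(0,2) cac: ∅

S ∉ T[0,2] ⇒ NO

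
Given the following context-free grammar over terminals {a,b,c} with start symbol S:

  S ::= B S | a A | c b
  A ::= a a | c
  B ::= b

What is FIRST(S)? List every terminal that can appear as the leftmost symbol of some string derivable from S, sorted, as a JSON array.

Compute FIRST by fixpoint:
pass 1:
  A via A→a a: +{a}
  A via A→c: +{c}
  B via B→b: +{b}
  S via S→B S: +{b}
  S via S→a A: +{a}
  S via S→c b: +{c}
  FIRST(S)={a,b,c}  FIRST(A)={a,c}  FIRST(B)={b}
pass 2: (no change)
  FIRST(S)={a,b,c}  FIRST(A)={a,c}  FIRST(B)={b}

FIRST(S) = ["a", "b", "c"]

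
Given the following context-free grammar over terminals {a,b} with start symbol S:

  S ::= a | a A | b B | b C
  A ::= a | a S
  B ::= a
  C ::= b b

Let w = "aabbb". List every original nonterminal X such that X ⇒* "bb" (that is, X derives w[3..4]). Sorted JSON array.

CNF form of G:
  S -> T0 A | T1 B | T1 C | a
  A -> T0 S | a
  B -> a
  C -> T1 T1
  T0 -> a
  T1 -> b

CYK fill (cells [i..j] with 3 ≤ i ≤ j ≤ 4 only):
  cell(3,3) b: {T1}  orig:{}
  cell(4,4) b: {T1}  orig:{}
  cell(3,4) bb: {C}

Original NTs in T[3,4] deriving "bb": ["C"]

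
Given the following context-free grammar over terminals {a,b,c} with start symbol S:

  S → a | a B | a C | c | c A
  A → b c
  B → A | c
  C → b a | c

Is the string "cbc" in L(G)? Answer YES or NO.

Convert to CNF:
  S -> T1 A | T2 B | T2 C | a | c
  A -> T0 T1
  B -> T0 T1 | c
  C -> T0 T2 | c
  T0 -> b
  T1 -> c
  T2 -> a

Fill CYK table bottom-up:
  [0..0]={B,C,S,T1}  "c"  orig:{B,C,S}
  [1..1]={T0}  "b"  orig:{}
  [2..2]={B,C,S,T1}  "c"  orig:{B,C,S}
  [0..1]=∅  "cb"
  [1..2]={A,B}  "bc"
  [0..2]={S}  "cbc"

S ∈ T[0,2] ⇒ YES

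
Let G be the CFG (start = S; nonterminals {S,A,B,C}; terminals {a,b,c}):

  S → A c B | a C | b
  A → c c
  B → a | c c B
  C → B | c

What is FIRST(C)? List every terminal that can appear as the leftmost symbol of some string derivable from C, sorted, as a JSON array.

FIRST sets, iterate to fixpoint:
pass 1:
  A via A→c c: +{c}
  B via B→a: +{a}
  B via B→c c B: +{c}
  C via C→B: +{a,c}
  S via S→A c B: +{c}
  S via S→a C: +{a}
  S via S→b: +{b}
  FIRST[S]={a,b,c}  FIRST[A]={c}  FIRST[B]={a,c}  FIRST[C]={a,c}
pass 2: — fixpoint
  FIRST[S]={a,b,c}  FIRST[A]={c}  FIRST[B]={a,c}  FIRST[C]={a,c}

FIRST(C) = ["a", "c"]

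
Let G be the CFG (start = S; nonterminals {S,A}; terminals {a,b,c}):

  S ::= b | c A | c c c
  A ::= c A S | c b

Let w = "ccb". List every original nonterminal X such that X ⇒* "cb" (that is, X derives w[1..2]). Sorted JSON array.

Convert to CNF:
  S -> T0 A | T0 X3 | b
  A -> T0 T1 | T0 X2
  T0 -> c
  T1 -> b
  X2 -> A S
  X3 -> T0 T0

CYK table (by increasing span) (cells [i..j] with 1 ≤ i ≤ j ≤ 2 only):
  cell(1,1) c: {T0}  orig:{}
  cell(2,2) b: {S,T1}  orig:{S}
  cell(1,2) cb: {A}

Original NTs in T[1,2] deriving "cb": ["A"]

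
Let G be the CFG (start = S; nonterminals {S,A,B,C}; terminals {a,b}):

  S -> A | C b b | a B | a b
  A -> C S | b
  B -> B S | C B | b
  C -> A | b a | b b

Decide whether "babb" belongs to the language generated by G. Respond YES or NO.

CNF form of G:
  S -> C S | C X2 | T1 B | T1 T0 | b
  A -> C S | b
  B -> B S | C B | b
  C -> C S | T0 T0 | T0 T1 | b
  T0 -> b
  T1 -> a
  X2 -> T0 T0

CYK table (by increasing span):
  T[0,0] 'b' = {A,B,C,S,T0}  orig:{A,B,C,S}
  T[1,1] 'a' = {T1}  orig:{}
  T[2,2] 'b' = {A,B,C,S,T0}  orig:{A,B,C,S}
  T[3,3] 'b' = {A,B,C,S,T0}  orig:{A,B,C,S}
  T[0,1] 'ba' = {C}
  T[1,2] 'ab' = {S}
  T[2,3] 'bb' = {A,B,C,S,X2}  orig:{A,B,C,S}
  T[0,2] 'bab' = {A,B,C,S}
  T[1,3] 'abb' = {S}
  T[0,3] 'babb' = {A,B,C,S}

S ∈ T[0,3] ⇒ YES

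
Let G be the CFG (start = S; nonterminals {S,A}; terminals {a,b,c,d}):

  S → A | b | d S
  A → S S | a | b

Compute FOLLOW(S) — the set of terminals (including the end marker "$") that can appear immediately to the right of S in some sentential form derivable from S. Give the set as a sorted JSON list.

FIRST iteration:
pass 1:
  A via A→a: +{a}
  A via A→b: +{b}
  S via S→A: +{a,b}
  S via S→d S: +{d}
  S: {a,b,d}  A: {a,b}
pass 2:
  A via A→S S: +{d}
  S: {a,b,d}  A: {a,b,d}
pass 3: — fixpoint
  S: {a,b,d}  A: {a,b,d}

Compute FOLLOW by fixpoint:
FOLLOW(S) := {$}
round 1:
  A→S S: FOLLOW(S) ⊇ FIRST(S) = {a,b,d}; new: +{a,b,d}
  S→A: FOLLOW(A) ⊇ FOLLOW(S) ⊇ {$,a,b,d}; new: +{$,a,b,d}
  S: {$,a,b,d}  A: {$,a,b,d}
round 2: — fixpoint
  S: {$,a,b,d}  A: {$,a,b,d}

FOLLOW(S) = ["$", "a", "b", "d"]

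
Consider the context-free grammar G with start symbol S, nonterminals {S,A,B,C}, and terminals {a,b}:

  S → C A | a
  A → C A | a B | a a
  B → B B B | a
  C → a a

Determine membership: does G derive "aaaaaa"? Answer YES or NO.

Convert to CNF:
  S -> C A | a
  A -> C A | T0 B | T0 T0
  B -> B X1 | a
  C -> T0 T0
  T0 -> a
  X1 -> B B

Fill CYK table bottom-up:
  [0..0]={B,S,T0}  "a"  orig:{B,S}
  [1..1]={B,S,T0}  "a"  orig:{B,S}
  [2..2]={B,S,T0}  "a"  orig:{B,S}
  [3..3]={B,S,T0}  "a"  orig:{B,S}
  [4..4]={B,S,T0}  "a"  orig:{B,S}
  [5..5]={B,S,T0}  "a"  orig:{B,S}
  [0..1]={A,C,X1}  "aa"  orig:{A,C}
  [1..2]={A,C,X1}  "aa"  orig:{A,C}
  [2..3]={A,C,X1}  "aa"  orig:{A,C}
  [3..4]={A,C,X1}  "aa"  orig:{A,C}
  [4..5]={A,C,X1}  "aa"  orig:{A,C}
  [0..2]={B}  "aaa"
  [1..3]={B}  "aaa"
  [2..4]={B}  "aaa"
  [3..5]={B}  "aaa"
  [0..3]={A,S,X1}  "aaaa"  orig:{A,S}
  [1..4]={A,S,X1}  "aaaa"  orig:{A,S}
  [2..5]={A,S,X1}  "aaaa"  orig:{A,S}
  [0..4]={B}  "aaaaa"
  [1..5]={B}  "aaaaa"
  [0..5]={A,S,X1}  "aaaaaa"  orig:{A,S}

S ∈ T[0,5] ⇒ YES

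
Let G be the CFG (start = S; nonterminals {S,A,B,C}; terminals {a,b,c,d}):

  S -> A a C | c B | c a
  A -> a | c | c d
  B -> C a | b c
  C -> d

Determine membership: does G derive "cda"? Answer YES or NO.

Convert to CNF:
  S -> A X4 | T0 B | T0 T2
  A -> T0 T1 | a | c
  B -> C T2 | T3 T0
  C -> d
  T0 -> c
  T1 -> d
  T2 -> a
  T3 -> b
  X4 -> T2 C

CYK table (by increasing span):
  cell(0,0) c: {A,T0}  orig:{A}
  cell(1,1) d: {C,T1}  orig:{C}
  cell(2,2) a: {A,T2}  orig:{A}
  cell(0,1) cd: {A}
  cell(1,2) da: {B}
  cell(0,2) cda: {S}

S ∈ T[0,2] ⇒ YES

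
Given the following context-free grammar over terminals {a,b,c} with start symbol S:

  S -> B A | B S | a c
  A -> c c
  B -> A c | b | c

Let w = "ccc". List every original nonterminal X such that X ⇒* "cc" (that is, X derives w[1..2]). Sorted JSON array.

CNF form of G:
  S -> B A | B S | T1 T0
  A -> T0 T0
  B -> A T0 | b | c
  T0 -> c
  T1 -> a

CYK table (by increasing span) (cells [i..j] with 1 ≤ i ≤ j ≤ 2 only):
  [1..1]={B,T0}  "c"  orig:{B}
  [2..2]={B,T0}  "c"  orig:{B}
  [1..2]={A}  "cc"

Original NTs in T[1,2] deriving "cc": ["A"]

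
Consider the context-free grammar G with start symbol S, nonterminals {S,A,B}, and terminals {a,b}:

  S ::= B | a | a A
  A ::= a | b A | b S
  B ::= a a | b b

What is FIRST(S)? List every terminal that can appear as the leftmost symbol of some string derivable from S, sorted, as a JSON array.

FIRST sets, iterate to fixpoint:
round 1:
  A via A→a: +{a}
  A via A→b A: +{b}
  B via B→a a: +{a}
  B via B→b b: +{b}
  S via S→B: +{a,b}
  S: {a,b}  A: {a,b}  B: {a,b}
round 2: — fixpoint
  S: {a,b}  A: {a,b}  B: {a,b}

FIRST(S) = ["a", "b"]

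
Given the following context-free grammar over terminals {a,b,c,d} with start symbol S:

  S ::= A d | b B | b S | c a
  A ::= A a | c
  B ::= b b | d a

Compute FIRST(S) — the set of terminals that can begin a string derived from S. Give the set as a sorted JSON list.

FIRST sets, iterate to fixpoint:
round 1:
  A via A→c: +{c}
  B via B→b b: +{b}
  B via B→d a: +{d}
  S via S→A d: +{c}
  S via S→b B: +{b}
  FIRST(S)={b,c}  FIRST(A)={c}  FIRST(B)={b,d}
round 2: done
  FIRST(S)={b,c}  FIRST(A)={c}  FIRST(B)={b,d}

FIRST(S) = ["b", "c"]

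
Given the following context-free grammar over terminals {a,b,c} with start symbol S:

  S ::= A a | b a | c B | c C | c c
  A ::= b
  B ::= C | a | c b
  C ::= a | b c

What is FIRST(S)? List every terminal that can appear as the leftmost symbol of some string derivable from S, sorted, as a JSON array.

FIRST sets, iterate to fixpoint:
round 1:
  A via A→b: +{b}
  B via B→a: +{a}
  B via B→c b: +{c}
  C via C→a: +{a}
  C via C→b c: +{b}
  S via S→A a: +{b}
  S via S→c B: +{c}
  FIRST[S]={b,c}  FIRST[A]={b}  FIRST[B]={a,c}  FIRST[C]={a,b}
round 2:
  B via B→C: +{b}
  FIRST[S]={b,c}  FIRST[A]={b}  FIRST[B]={a,b,c}  FIRST[C]={a,b}
round 3: done
  FIRST[S]={b,c}  FIRST[A]={b}  FIRST[B]={a,b,c}  FIRST[C]={a,b}

FIRST(S) = ["b", "c"]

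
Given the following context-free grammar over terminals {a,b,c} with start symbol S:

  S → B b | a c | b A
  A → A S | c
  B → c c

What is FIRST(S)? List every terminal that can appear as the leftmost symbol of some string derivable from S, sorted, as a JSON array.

Compute FIRST by fixpoint:
[1]
  A via A→c: +{c}
  B via B→c c: +{c}
  S via S→B b: +{c}
  S via S→a c: +{a}
  S via S→b A: +{b}
  FIRST[S]={a,b,c}  FIRST[A]={c}  FIRST[B]={c}
[2] done
  FIRST[S]={a,b,c}  FIRST[A]={c}  FIRST[B]={c}

FIRST(S) = ["a", "b", "c"]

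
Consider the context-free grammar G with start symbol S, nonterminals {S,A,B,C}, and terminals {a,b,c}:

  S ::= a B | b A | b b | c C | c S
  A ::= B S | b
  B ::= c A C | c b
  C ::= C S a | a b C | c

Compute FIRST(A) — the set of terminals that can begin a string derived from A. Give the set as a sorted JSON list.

Compute FIRST by fixpoint:
iter 1:
  A via A→b: +{b}
  B via B→c A C: +{c}
  C via C→a b C: +{a}
  C via C→c: +{c}
  S via S→a B: +{a}
  S via S→b A: +{b}
  S via S→c C: +{c}
  FIRST[S]={a,b,c}  FIRST[A]={b}  FIRST[B]={c}  FIRST[C]={a,c}
iter 2:
  A via A→B S: +{c}
  FIRST[S]={a,b,c}  FIRST[A]={b,c}  FIRST[B]={c}  FIRST[C]={a,c}
iter 3: — fixpoint
  FIRST[S]={a,b,c}  FIRST[A]={b,c}  FIRST[B]={c}  FIRST[C]={a,c}

FIRST(A) = ["b", "c"]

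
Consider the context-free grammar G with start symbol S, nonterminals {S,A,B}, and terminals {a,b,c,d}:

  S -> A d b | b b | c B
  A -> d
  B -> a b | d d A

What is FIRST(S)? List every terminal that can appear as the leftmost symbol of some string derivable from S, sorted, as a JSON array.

Compute FIRST by fixpoint:
iter 1:
  A via A→d: +{d}
  B via B→a b: +{a}
  B via B→d d A: +{d}
  S via S→A d b: +{d}
  S via S→b b: +{b}
  S via S→c B: +{c}
  FIRST(S)={b,c,d}  FIRST(A)={d}  FIRST(B)={a,d}
iter 2: — fixpoint
  FIRST(S)={b,c,d}  FIRST(A)={d}  FIRST(B)={a,d}

FIRST(S) = ["b", "c", "d"]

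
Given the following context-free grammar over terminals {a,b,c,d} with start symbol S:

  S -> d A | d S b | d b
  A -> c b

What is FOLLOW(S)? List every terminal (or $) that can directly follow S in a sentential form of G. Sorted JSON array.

FIRST iteration:
round 1:
  A via A→c b: +{c}
  S via S→d A: +{d}
  FIRST(S)={d}  FIRST(A)={c}
round 2: done
  FIRST(S)={d}  FIRST(A)={c}

Compute FOLLOW by fixpoint:
FOLLOW(S) := {$}
round 1:
  S→d A: FOLLOW(A) ⊇ FOLLOW(S) ⊇ {$}; new: +{$}
  S→d S b: FOLLOW(S) ⊇ FIRST(b) = {b}; new: +{b}
  S: {$,b}  A: {$}
round 2:
  S→d A: FOLLOW(A) ⊇ FOLLOW(S) ⊇ {$,b}; new: +{b}
  S: {$,b}  A: {$,b}
round 3: — fixpoint
  S: {$,b}  A: {$,b}

FOLLOW(S) = ["$", "b"]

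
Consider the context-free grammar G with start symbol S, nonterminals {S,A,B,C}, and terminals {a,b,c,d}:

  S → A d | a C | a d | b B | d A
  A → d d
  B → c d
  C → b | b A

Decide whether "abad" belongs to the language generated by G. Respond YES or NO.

Convert to CNF:
  S -> A T0 | T0 A | T2 B | T3 C | T3 T0
  A -> T0 T0
  B -> T1 T0
  C -> T2 A | b
  T0 -> d
  T1 -> c
  T2 -> b
  T3 -> a

CYK table (by increasing span):
  T[0,0] 'a' = {T3}  orig:{}
  T[1,1] 'b' = {C,T2}  orig:{C}
  T[2,2] 'a' = {T3}  orig:{}
  T[3,3] 'd' = {T0}  orig:{}
  T[0,1] 'ab' = {S}
  T[1,2] 'ba' = ∅
  T[2,3] 'ad' = {S}
  T[0,2] 'aba' = ∅
  T[1,3] 'bad' = ∅
  T[0,3] 'abad' = ∅

S ∉ T[0,3] ⇒ NO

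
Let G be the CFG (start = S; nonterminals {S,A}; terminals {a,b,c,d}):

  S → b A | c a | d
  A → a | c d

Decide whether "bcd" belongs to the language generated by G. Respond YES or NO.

CNF form of G:
  S -> T0 T3 | T2 A | d
  A -> T0 T1 | a
  T0 -> c
  T1 -> d
  T2 -> b
  T3 -> a

CYK fill:
  T[0,0] 'b' = {T2}  orig:{}
  T[1,1] 'c' = {T0}  orig:{}
  T[2,2] 'd' = {S,T1}  orig:{S}
  T[0,1] 'bc' = ∅
  T[1,2] 'cd' = {A}
  T[0,2] 'bcd' = {S}

S ∈ T[0,2] ⇒ YES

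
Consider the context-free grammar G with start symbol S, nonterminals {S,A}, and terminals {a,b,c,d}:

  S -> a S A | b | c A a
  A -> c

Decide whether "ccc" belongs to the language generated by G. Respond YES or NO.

Convert to CNF:
  S -> T0 X2 | T1 X3 | b
  A -> c
  T0 -> a
  T1 -> c
  X2 -> S A
  X3 -> A T0

CYK fill:
  cell(0,0) c: {A,T1}  orig:{A}
  cell(1,1) c: {A,T1}  orig:{A}
  cell(2,2) c: {A,T1}  orig:{A}
  cell(0,1) cc: ∅
  cell(1,2) cc: ∅
  cell(0,2) ccc: ∅

S ∉ T[0,2] ⇒ NO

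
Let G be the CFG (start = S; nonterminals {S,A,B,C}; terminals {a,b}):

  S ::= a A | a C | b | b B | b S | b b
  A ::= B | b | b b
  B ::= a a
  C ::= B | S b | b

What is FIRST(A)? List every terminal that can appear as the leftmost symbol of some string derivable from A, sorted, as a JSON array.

FIRST sets, iterate to fixpoint:
[1]
  A via A→b: +{b}
  B via B→a a: +{a}
  C via C→B: +{a}
  C via C→b: +{b}
  S via S→a A: +{a}
  S via S→b: +{b}
  FIRST(S)={a,b}  FIRST(A)={b}  FIRST(B)={a}  FIRST(C)={a,b}
[2]
  A via A→B: +{a}
  FIRST(S)={a,b}  FIRST(A)={a,b}  FIRST(B)={a}  FIRST(C)={a,b}
[3] (stable)
  FIRST(S)={a,b}  FIRST(A)={a,b}  FIRST(B)={a}  FIRST(C)={a,b}

FIRST(A) = ["a", "b"]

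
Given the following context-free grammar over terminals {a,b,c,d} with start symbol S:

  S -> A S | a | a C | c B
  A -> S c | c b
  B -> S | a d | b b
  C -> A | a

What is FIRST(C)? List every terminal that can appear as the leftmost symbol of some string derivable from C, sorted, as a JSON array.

FIRST iteration:
round 1:
  A via A→c b: +{c}
  B via B→a d: +{a}
  B via B→b b: +{b}
  C via C→A: +{c}
  C via C→a: +{a}
  S via S→A S: +{c}
  S via S→a: +{a}
  FIRST[S]={a,c}  FIRST[A]={c}  FIRST[B]={a,b}  FIRST[C]={a,c}
round 2:
  A via A→S c: +{a}
  B via B→S: +{c}
  FIRST[S]={a,c}  FIRST[A]={a,c}  FIRST[B]={a,b,c}  FIRST[C]={a,c}
round 3: (no change)
  FIRST[S]={a,c}  FIRST[A]={a,c}  FIRST[B]={a,b,c}  FIRST[C]={a,c}

FIRST(C) = ["a", "c"]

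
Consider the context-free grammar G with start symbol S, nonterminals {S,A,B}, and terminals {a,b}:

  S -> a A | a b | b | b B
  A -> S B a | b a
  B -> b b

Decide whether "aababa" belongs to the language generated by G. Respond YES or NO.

Convert to CNF:
  S -> T0 A | T0 T1 | T1 B | b
  A -> S X2 | T1 T0
  B -> T1 T1
  T0 -> a
  T1 -> b
  X2 -> B T0

Fill CYK table bottom-up:
  T[0,0] 'a' = {T0}  orig:{}
  T[1,1] 'a' = {T0}  orig:{}
  T[2,2] 'b' = {S,T1}  orig:{S}
  T[3,3] 'a' = {T0}  orig:{}
  T[4,4] 'b' = {S,T1}  orig:{S}
  T[5,5] 'a' = {T0}  orig:{}
  T[0,1] 'aa' = ∅
  T[1,2] 'ab' = {S}
  T[2,3] 'ba' = {A}
  T[3,4] 'ab' = {S}
  T[4,5] 'ba' = {A}
  T[0,2] 'aab' = ∅
  T[1,3] 'aba' = {S}
  T[2,4] 'bab' = ∅
  T[3,5] 'aba' = {S}
  T[0,3] 'aaba' = ∅
  T[1,4] 'abab' = ∅
  T[2,5] 'baba' = ∅
  T[0,4] 'aabab' = ∅
  T[1,5] 'ababa' = ∅
  T[0,5] 'aababa' = ∅

S ∉ T[0,5] ⇒ NO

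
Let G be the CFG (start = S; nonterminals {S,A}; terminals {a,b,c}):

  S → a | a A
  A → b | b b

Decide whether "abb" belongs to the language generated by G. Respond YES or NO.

Convert to CNF:
  S -> T1 A | a
  A -> T0 T0 | b
  T0 -> b
  T1 -> a

CYK table (by increasing span):
  [0..0]={S,T1}  "a"  orig:{S}
  [1..1]={A,T0}  "b"  orig:{A}
  [2..2]={A,T0}  "b"  orig:{A}
  [0..1]={S}  "ab"
  [1..2]={A}  "bb"
  [0..2]={S}  "abb"

S ∈ T[0,2] ⇒ YES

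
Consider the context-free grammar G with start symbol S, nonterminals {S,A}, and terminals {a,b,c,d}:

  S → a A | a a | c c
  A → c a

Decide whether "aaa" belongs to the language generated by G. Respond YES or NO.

CNF form of G:
  S -> T0 T0 | T1 A | T1 T1
  A -> T0 T1
  T0 -> c
  T1 -> a

CYK fill:
  T[0,0] 'a' = {T1}  orig:{}
  T[1,1] 'a' = {T1}  orig:{}
  T[2,2] 'a' = {T1}  orig:{}
  T[0,1] 'aa' = {S}
  T[1,2] 'aa' = {S}
  T[0,2] 'aaa' = ∅

S ∉ T[0,2] ⇒ NO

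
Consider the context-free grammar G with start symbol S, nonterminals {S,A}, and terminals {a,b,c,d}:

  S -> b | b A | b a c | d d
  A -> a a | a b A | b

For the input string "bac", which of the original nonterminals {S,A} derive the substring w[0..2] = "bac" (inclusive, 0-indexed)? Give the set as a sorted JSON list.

CNF form of G:
  S -> T1 A | T1 X5 | T3 T3 | b
  A -> T0 T0 | T0 X4 | b
  T0 -> a
  T1 -> b
  T2 -> c
  T3 -> d
  X4 -> T1 A
  X5 -> T0 T2

CYK table (by increasing span) (cells [i..j] with 0 ≤ i ≤ j ≤ 2 only):
  [0..0]={A,S,T1}  "b"  orig:{A,S}
  [1..1]={T0}  "a"  orig:{}
  [2..2]={T2}  "c"  orig:{}
  [0..1]=∅  "ba"
  [1..2]={X5}  "ac"  orig:{}
  [0..2]={S}  "bac"

Original NTs in T[0,2] deriving "bac": ["S"]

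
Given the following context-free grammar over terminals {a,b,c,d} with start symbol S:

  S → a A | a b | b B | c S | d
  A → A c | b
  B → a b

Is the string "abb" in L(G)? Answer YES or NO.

Convert to CNF:
  S -> T0 S | T1 A | T1 T2 | T2 B | d
  A -> A T0 | b
  B -> T1 T2
  T0 -> c
  T1 -> a
  T2 -> b

CYK table (by increasing span):
  cell(0,0) a: {T1}  orig:{}
  cell(1,1) b: {A,T2}  orig:{A}
  cell(2,2) b: {A,T2}  orig:{A}
  cell(0,1) ab: {B,S}
  cell(1,2) bb: ∅
  cell(0,2) abb: ∅

S ∉ T[0,2] ⇒ NO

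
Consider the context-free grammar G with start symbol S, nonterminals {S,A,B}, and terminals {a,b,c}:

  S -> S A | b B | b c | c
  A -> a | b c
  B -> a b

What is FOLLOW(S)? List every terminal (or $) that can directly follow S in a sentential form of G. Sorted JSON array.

FIRST sets, iterate to fixpoint:
pass 1:
  A via A→a: +{a}
  A via A→b c: +{b}
  B via B→a b: +{a}
  S via S→b B: +{b}
  S via S→c: +{c}
  FIRST[S]={b,c}  FIRST[A]={a,b}  FIRST[B]={a}
pass 2: done
  FIRST[S]={b,c}  FIRST[A]={a,b}  FIRST[B]={a}

Compute FOLLOW by fixpoint:
initialize: $ ∈ FOLLOW(S)
pass 1:
  S→S A: FOLLOW(S) ⊇ FIRST(A) = {a,b}; new: +{a,b}
  S→S A: FOLLOW(A) ⊇ FOLLOW(S) ⊇ {$,a,b}; new: +{$,a,b}
  S→b B: FOLLOW(B) ⊇ FOLLOW(S) ⊇ {$,a,b}; new: +{$,a,b}
  S: {$,a,b}  A: {$,a,b}  B: {$,a,b}
pass 2: — fixpoint
  S: {$,a,b}  A: {$,a,b}  B: {$,a,b}

FOLLOW(S) = ["$", "a", "b"]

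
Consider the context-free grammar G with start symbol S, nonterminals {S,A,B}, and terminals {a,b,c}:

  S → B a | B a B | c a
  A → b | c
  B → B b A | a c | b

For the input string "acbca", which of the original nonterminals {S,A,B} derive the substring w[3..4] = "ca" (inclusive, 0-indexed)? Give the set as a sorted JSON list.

Convert to CNF:
  S -> B T1 | B X4 | T2 T1
  A -> b | c
  B -> B X3 | T1 T2 | b
  T0 -> b
  T1 -> a
  T2 -> c
  X3 -> T0 A
  X4 -> T1 B

CYK table (by increasing span), restricted to cells inside w[3..4]:
  T[3,3] 'c' = {A,T2}  orig:{A}
  T[4,4] 'a' = {T1}  orig:{}
  T[3,4] 'ca' = {S}

Original NTs in T[3,4] deriving "ca": ["S"]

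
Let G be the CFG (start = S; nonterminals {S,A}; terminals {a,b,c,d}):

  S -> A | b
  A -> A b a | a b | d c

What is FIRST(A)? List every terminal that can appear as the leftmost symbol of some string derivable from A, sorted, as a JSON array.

Compute FIRST by fixpoint:
[1]
  A via A→a b: +{a}
  A via A→d c: +{d}
  S via S→A: +{a,d}
  S via S→b: +{b}
  FIRST[S]={a,b,d}  FIRST[A]={a,d}
[2] done
  FIRST[S]={a,b,d}  FIRST[A]={a,d}

FIRST(A) = ["a", "d"]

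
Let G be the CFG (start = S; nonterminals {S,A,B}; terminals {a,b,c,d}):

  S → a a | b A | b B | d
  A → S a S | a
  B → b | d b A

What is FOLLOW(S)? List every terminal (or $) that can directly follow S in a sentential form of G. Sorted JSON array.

FIRST sets, iterate to fixpoint:
round 1:
  A via A→a: +{a}
  B via B→b: +{b}
  B via B→d b A: +{d}
  S via S→a a: +{a}
  S via S→b A: +{b}
  S via S→d: +{d}
  S: {a,b,d}  A: {a}  B: {b,d}
round 2:
  A via A→S a S: +{b,d}
  S: {a,b,d}  A: {a,b,d}  B: {b,d}
round 3: done
  S: {a,b,d}  A: {a,b,d}  B: {b,d}

FOLLOW iteration:
seed FOLLOW(S) with $
pass 1:
  A→S a S: FOLLOW(S) ⊇ FIRST(a) = {a}; new: +{a}
  S→b A: FOLLOW(A) ⊇ FOLLOW(S) ⊇ {$,a}; new: +{$,a}
  S→b B: FOLLOW(B) ⊇ FOLLOW(S) ⊇ {$,a}; new: +{$,a}
  FOLLOW(S)={$,a}  FOLLOW(A)={$,a}  FOLLOW(B)={$,a}
pass 2: (no change)
  FOLLOW(S)={$,a}  FOLLOW(A)={$,a}  FOLLOW(B)={$,a}

FOLLOW(S) = ["$", "a"]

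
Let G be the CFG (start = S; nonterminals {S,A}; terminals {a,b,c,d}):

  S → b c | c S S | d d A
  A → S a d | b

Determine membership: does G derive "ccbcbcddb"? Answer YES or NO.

CNF form of G:
  S -> T1 X6 | T2 T3 | T3 X5
  A -> S X4 | b
  T0 -> a
  T1 -> d
  T2 -> b
  T3 -> c
  X4 -> T0 T1
  X5 -> S S
  X6 -> T1 A

Fill CYK table bottom-up:
  T[0,0] 'c' = {T3}  orig:{}
  T[1,1] 'c' = {T3}  orig:{}
  T[2,2] 'b' = {A,T2}  orig:{A}
  T[3,3] 'c' = {T3}  orig:{}
  T[4,4] 'b' = {A,T2}  orig:{A}
  T[5,5] 'c' = {T3}  orig:{}
  T[6,6] 'd' = {T1}  orig:{}
  T[7,7] 'd' = {T1}  orig:{}
  T[8,8] 'b' = {A,T2}  orig:{A}
  T[0,1] 'cc' = ∅
  T[1,2] 'cb' = ∅
  T[2,3] 'bc' = {S}
  T[3,4] 'cb' = ∅
  T[4,5] 'bc' = {S}
  T[5,6] 'cd' = ∅
  T[6,7] 'dd' = ∅
  T[7,8] 'db' = {X6}  orig:{}
  T[0,2] 'ccb' = ∅
  T[1,3] 'cbc' = ∅
  T[2,4] 'bcb' = ∅
  T[3,5] 'cbc' = ∅
  T[4,6] 'bcd' = ∅
  T[5,7] 'cdd' = ∅
  T[6,8] 'ddb' = {S}
  T[0,3] 'ccbc' = ∅
  T[1,4] 'cbcb' = ∅
  T[2,5] 'bcbc' = {X5}  orig:{}
  T[3,6] 'cbcd' = ∅
  T[4,7] 'bcdd' = ∅
  T[5,8] 'cddb' = ∅
  T[0,4] 'ccbcb' = ∅
  T[1,5] 'cbcbc' = {S}
  T[2,6] 'bcbcd' = ∅
  T[3,7] 'cbcdd' = ∅
  T[4,8] 'bcddb' = {X5}  orig:{}
  T[0,5] 'ccbcbc' = ∅
  T[1,6] 'cbcbcd' = ∅
  T[2,7] 'bcbcdd' = ∅
  T[3,8] 'cbcddb' = {S}
  T[0,6] 'ccbcbcd' = ∅
  T[1,7] 'cbcbcdd' = ∅
  T[2,8] 'bcbcddb' = ∅
  T[0,7] 'ccbcbcdd' = ∅
  T[1,8] 'cbcbcddb' = {X5}  orig:{}
  T[0,8] 'ccbcbcddb' = {S}

S ∈ T[0,8] ⇒ YES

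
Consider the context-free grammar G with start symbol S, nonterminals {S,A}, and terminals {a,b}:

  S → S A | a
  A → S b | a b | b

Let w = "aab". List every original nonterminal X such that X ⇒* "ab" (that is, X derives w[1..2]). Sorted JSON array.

CNF form of G:
  S -> S A | a
  A -> S T0 | T1 T0 | b
  T0 -> b
  T1 -> a

CYK table (by increasing span) — only the sub-triangle for w[1..2]:
  T[1,1] 'a' = {S,T1}  orig:{S}
  T[2,2] 'b' = {A,T0}  orig:{A}
  T[1,2] 'ab' = {A,S}

Original NTs in T[1,2] deriving "ab": ["A", "S"]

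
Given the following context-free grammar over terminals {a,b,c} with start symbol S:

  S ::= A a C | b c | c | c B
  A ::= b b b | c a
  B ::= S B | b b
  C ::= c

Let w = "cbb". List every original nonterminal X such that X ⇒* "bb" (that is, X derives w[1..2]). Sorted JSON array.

CNF form of G:
  S -> A X4 | T0 T1 | T1 B | c
  A -> T0 X3 | T1 T2
  B -> S B | T0 T0
  C -> c
  T0 -> b
  T1 -> c
  T2 -> a
  X3 -> T0 T0
  X4 -> T2 C

CYK table (by increasing span) — only the sub-triangle for w[1..2]:
  T[1,1] 'b' = {T0}  orig:{}
  T[2,2] 'b' = {T0}  orig:{}
  T[1,2] 'bb' = {B,X3}  orig:{B}

Original NTs in T[1,2] deriving "bb": ["B"]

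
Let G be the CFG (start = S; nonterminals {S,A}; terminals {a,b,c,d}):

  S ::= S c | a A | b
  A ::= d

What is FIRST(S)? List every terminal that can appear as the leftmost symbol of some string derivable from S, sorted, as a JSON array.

FIRST iteration:
round 1:
  A via A→d: +{d}
  S via S→a A: +{a}
  S via S→b: +{b}
  FIRST[S]={a,b}  FIRST[A]={d}
round 2: — fixpoint
  FIRST[S]={a,b}  FIRST[A]={d}

FIRST(S) = ["a", "b"]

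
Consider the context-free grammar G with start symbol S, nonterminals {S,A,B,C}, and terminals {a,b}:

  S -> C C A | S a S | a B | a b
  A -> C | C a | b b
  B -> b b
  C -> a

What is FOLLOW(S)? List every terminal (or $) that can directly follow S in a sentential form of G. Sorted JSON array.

FIRST sets, iterate to fixpoint:
iter 1:
  A via A→b b: +{b}
  B via B→b b: +{b}
  C via C→a: +{a}
  S via S→C C A: +{a}
  FIRST[S]={a}  FIRST[A]={b}  FIRST[B]={b}  FIRST[C]={a}
iter 2:
  A via A→C: +{a}
  FIRST[S]={a}  FIRST[A]={a,b}  FIRST[B]={b}  FIRST[C]={a}
iter 3: (no change)
  FIRST[S]={a}  FIRST[A]={a,b}  FIRST[B]={b}  FIRST[C]={a}

Compute FOLLOW by fixpoint:
seed FOLLOW(S) with $
round 1:
  A→C a: FOLLOW(C) ⊇ FIRST(a) = {a}; new: +{a}
  S→C C A: FOLLOW(C) ⊇ FIRST(A) = {a,b}; new: +{b}
  S→C C A: FOLLOW(A) ⊇ FOLLOW(S) ⊇ {$}; new: +{$}
  S→S a S: FOLLOW(S) ⊇ FIRST(a) = {a}; new: +{a}
  S→a B: FOLLOW(B) ⊇ FOLLOW(S) ⊇ {$,a}; new: +{$,a}
  S: {$,a}  A: {$}  B: {$,a}  C: {a,b}
round 2:
  A→C: FOLLOW(C) ⊇ FOLLOW(A) ⊇ {$}; new: +{$}
  S→C C A: FOLLOW(A) ⊇ FOLLOW(S) ⊇ {$,a}; new: +{a}
  S: {$,a}  A: {$,a}  B: {$,a}  C: {$,a,b}
round 3: done
  S: {$,a}  A: {$,a}  B: {$,a}  C: {$,a,b}

FOLLOW(S) = ["$", "a"]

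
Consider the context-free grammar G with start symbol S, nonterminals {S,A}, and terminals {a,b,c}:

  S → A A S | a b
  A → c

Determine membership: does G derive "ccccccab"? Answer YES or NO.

CNF form of G:
  S -> A X2 | T0 T1
  A -> c
  T0 -> a
  T1 -> b
  X2 -> A S

CYK table (by increasing span):
  [0..0]={A}  "c"
  [1..1]={A}  "c"
  [2..2]={A}  "c"
  [3..3]={A}  "c"
  [4..4]={A}  "c"
  [5..5]={A}  "c"
  [6..6]={T0}  "a"  orig:{}
  [7..7]={T1}  "b"  orig:{}
  [0..1]=∅  "cc"
  [1..2]=∅  "cc"
  [2..3]=∅  "cc"
  [3..4]=∅  "cc"
  [4..5]=∅  "cc"
  [5..6]=∅  "ca"
  [6..7]={S}  "ab"
  [0..2]=∅  "ccc"
  [1..3]=∅  "ccc"
  [2..4]=∅  "ccc"
  [3..5]=∅  "ccc"
  [4..6]=∅  "cca"
  [5..7]={X2}  "cab"  orig:{}
  [0..3]=∅  "cccc"
  [1..4]=∅  "cccc"
  [2..5]=∅  "cccc"
  [3..6]=∅  "ccca"
  [4..7]={S}  "ccab"
  [0..4]=∅  "ccccc"
  [1..5]=∅  "ccccc"
  [2..6]=∅  "cccca"
  [3..7]={X2}  "cccab"  orig:{}
  [0..5]=∅  "cccccc"
  [1..6]=∅  "ccccca"
  [2..7]={S}  "ccccab"
  [0..6]=∅  "cccccca"
  [1..7]={X2}  "cccccab"  orig:{}
  [0..7]={S}  "ccccccab"

S ∈ T[0,7] ⇒ YES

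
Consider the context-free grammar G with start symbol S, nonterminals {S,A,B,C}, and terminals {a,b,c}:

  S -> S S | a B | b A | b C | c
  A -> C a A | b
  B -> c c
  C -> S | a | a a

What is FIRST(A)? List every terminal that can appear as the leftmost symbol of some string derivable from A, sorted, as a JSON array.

FIRST iteration:
iter 1:
  A via A→b: +{b}
  B via B→c c: +{c}
  C via C→a: +{a}
  S via S→a B: +{a}
  S via S→b A: +{b}
  S via S→c: +{c}
  S: {a,b,c}  A: {b}  B: {c}  C: {a}
iter 2:
  A via A→C a A: +{a}
  C via C→S: +{b,c}
  S: {a,b,c}  A: {a,b}  B: {c}  C: {a,b,c}
iter 3:
  A via A→C a A: +{c}
  S: {a,b,c}  A: {a,b,c}  B: {c}  C: {a,b,c}
iter 4: (stable)
  S: {a,b,c}  A: {a,b,c}  B: {c}  C: {a,b,c}

FIRST(A) = ["a", "b", "c"]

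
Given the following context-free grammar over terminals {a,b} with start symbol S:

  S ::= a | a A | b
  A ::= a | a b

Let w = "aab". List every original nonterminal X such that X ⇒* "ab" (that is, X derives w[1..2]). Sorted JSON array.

CNF form of G:
  S -> T0 A | a | b
  A -> T0 T1 | a
  T0 -> a
  T1 -> b

CYK fill (cells [i..j] with 1 ≤ i ≤ j ≤ 2 only):
  cell(1,1) a: {A,S,T0}  orig:{A,S}
  cell(2,2) b: {S,T1}  orig:{S}
  cell(1,2) ab: {A}

Original NTs in T[1,2] deriving "ab": ["A"]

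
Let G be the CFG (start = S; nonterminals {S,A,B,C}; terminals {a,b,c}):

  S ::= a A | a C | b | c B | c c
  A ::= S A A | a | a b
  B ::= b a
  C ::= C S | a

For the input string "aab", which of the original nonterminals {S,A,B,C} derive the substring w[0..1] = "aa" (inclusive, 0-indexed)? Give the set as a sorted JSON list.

Convert to CNF:
  S -> T0 A | T0 C | T2 B | T2 T2 | b
  A -> S X3 | T0 T1 | a
  B -> T1 T0
  C -> C S | a
  T0 -> a
  T1 -> b
  T2 -> c
  X3 -> A A

CYK fill, restricted to cells inside w[0..1]:
  [0..0]={A,C,T0}  "a"  orig:{A,C}
  [1..1]={A,C,T0}  "a"  orig:{A,C}
  [0..1]={S,X3}  "aa"  orig:{S}

Original NTs in T[0,1] deriving "aa": ["S"]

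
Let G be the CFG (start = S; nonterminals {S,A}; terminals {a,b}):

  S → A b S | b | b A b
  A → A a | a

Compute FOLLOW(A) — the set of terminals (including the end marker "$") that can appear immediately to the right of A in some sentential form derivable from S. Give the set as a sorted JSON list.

Compute FIRST by fixpoint:
pass 1:
  A via A→a: +{a}
  S via S→A b S: +{a}
  S via S→b: +{b}
  FIRST[S]={a,b}  FIRST[A]={a}
pass 2: (no change)
  FIRST[S]={a,b}  FIRST[A]={a}

FOLLOW sets:
FOLLOW(S) := {$}
iter 1:
  A→A a: FOLLOW(A) ⊇ FIRST(a) = {a}; new: +{a}
  S→A b S: FOLLOW(A) ⊇ FIRST(b) = {b}; new: +{b}
  S: {$}  A: {a,b}
iter 2: (no change)
  S: {$}  A: {a,b}

FOLLOW(A) = ["a", "b"]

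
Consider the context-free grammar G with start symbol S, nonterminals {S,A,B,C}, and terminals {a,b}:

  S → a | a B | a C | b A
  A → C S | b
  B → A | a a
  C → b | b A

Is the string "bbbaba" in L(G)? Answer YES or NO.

CNF form of G:
  S -> T0 B | T0 C | T1 A | a
  A -> C S | b
  B -> C S | T0 T0 | b
  C -> T1 A | b
  T0 -> a
  T1 -> b

CYK table (by increasing span):
  cell(0,0) b: {A,B,C,T1}  orig:{A,B,C}
  cell(1,1) b: {A,B,C,T1}  orig:{A,B,C}
  cell(2,2) b: {A,B,C,T1}  orig:{A,B,C}
  cell(3,3) a: {S,T0}  orig:{S}
  cell(4,4) b: {A,B,C,T1}  orig:{A,B,C}
  cell(5,5) a: {S,T0}  orig:{S}
  cell(0,1) bb: {C,S}
  cell(1,2) bb: {C,S}
  cell(2,3) ba: {A,B}
  cell(3,4) ab: {S}
  cell(4,5) ba: {A,B}
  cell(0,2) bbb: {A,B}
  cell(1,3) bba: {A,B,C,S}
  cell(2,4) bab: {A,B}
  cell(3,5) aba: {S}
  cell(0,3) bbba: {A,B,C,S}
  cell(1,4) bbab: {A,B,C,S}
  cell(2,5) baba: {A,B}
  cell(0,4) bbbab: {A,B,C,S}
  cell(1,5) bbaba: {A,B,C,S}
  cell(0,5) bbbaba: {A,B,C,S}

S ∈ T[0,5] ⇒ YES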